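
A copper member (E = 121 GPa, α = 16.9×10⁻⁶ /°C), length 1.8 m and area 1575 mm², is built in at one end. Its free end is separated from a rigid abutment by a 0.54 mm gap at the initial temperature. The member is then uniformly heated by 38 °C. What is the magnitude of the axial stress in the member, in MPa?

σ ≈ 41.4 MPa (compressive)

Unrestrained expansion: δ_free = αΔT L = 16.9×10⁻⁶ × 38 × 1800 = 1.156 mm.
After closing the 0.54 mm clearance, 1.156 − 0.54 = 0.616 mm of expansion remains to be suppressed by the wall.
That suppressed elongation corresponds to σ = E·Δ/L = 121×10³ × 0.616/1800 = 41.41 MPa.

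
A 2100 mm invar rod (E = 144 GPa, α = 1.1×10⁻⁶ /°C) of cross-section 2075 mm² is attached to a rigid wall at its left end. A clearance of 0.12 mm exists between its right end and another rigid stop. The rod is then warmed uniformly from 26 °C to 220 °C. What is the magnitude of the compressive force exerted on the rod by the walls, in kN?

Unrestrained expansion: δ_free = αΔT L = 1.1×10⁻⁶ × 194 × 2100 = 0.4481 mm.
The gap closes (δ_free > 0.12 mm) and the wall then resists a further 0.4481 − 0.12 = 0.3281 mm of expansion.
That suppressed elongation corresponds to σ = E·Δ/L = 144×10³ × 0.3281/2100 = 22.5 MPa.
P = σA = 22.5 × 2075 = 46.69 kN.

P ≈ 46.7 kN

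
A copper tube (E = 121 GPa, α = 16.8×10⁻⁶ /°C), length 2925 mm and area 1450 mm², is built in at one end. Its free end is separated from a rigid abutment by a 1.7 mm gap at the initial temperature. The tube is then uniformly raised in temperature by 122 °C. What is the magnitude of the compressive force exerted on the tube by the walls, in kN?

P ≈ 258 kN

If the wall were absent the tube would grow by αΔT L = 16.8×10⁻⁶ × 122 × 2925 = 5.995 mm.
The gap closes (δ_free > 1.7 mm) and the wall then resists a further 5.995 − 1.7 = 4.295 mm of expansion.
Compatibility: PL/(AE) = 4.295 mm, so σ = P/A = E × (4.295/2925) = 177.7 MPa.
P = σA = 177.7 × 1450 = 257.6 kN.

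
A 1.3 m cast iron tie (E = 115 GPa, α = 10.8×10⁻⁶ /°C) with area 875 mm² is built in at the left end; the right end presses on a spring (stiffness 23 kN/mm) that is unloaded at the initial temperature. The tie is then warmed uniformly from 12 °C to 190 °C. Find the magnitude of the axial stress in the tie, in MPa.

The unrestrained thermal change is αΔT L = 10.8×10⁻⁶ × 178 × 1300 = 2.499 mm.
Let P be the compressive force at the spring. The tie shortens elastically by PL/(AE) and the spring compresses by P/k; together these equal δ_free.
P [ L/(AE) + 1/k ] = δ_free → P [ 1300/(875×115×10³) + 1/(23×10³) ] = 2.499.
P = 2.499 / 5.64×10⁻⁵ = 44310 N.
σ = P/A = 44310/875 = 50.64 MPa.

σ ≈ 50.6 MPa (compressive)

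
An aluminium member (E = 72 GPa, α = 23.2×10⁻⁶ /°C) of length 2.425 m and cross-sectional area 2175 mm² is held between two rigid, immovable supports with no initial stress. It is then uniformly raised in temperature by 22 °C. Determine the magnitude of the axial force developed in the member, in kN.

The ends cannot move, so σ = EαΔT = 72×10³ × 23.2×10⁻⁶ × 22 = 36.75 MPa.
P = AEαΔT = 2175 × 72×10³ × 23.2×10⁻⁶ × 22 = 79.93 kN (compressive).

P ≈ 79.9 kN (compressive)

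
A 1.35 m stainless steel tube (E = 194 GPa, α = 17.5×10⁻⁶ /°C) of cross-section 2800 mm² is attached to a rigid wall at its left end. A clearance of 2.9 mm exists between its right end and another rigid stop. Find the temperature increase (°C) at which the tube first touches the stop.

The gap closes when αΔT L = 2.9 mm, since the tube is still unstressed at that instant.
So ΔT = g/(αL) = 2.9/(17.5×10⁻⁶ × 1350) = 122.8 °C.

ΔT ≈ 123 °C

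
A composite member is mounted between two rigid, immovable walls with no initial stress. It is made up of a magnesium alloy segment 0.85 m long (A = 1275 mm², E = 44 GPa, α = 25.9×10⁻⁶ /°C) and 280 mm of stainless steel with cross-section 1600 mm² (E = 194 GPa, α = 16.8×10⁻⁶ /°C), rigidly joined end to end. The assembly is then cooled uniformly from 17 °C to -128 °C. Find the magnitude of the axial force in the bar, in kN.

P ≈ 241 kN (tensile)

If the supports were absent, the total length change would be Σ αᵢΔT Lᵢ = 25.9×10⁻⁶×145×850 + 16.8×10⁻⁶×145×280 = 3.874 mm.
The walls prevent any net length change, so an axial force P (same in every segment) develops. Compatibility: P · Σ Lᵢ/(AᵢEᵢ) = δ_free.
The series flexibility is Σ Lᵢ/(AᵢEᵢ) = 850/(1275×44×10³) + 280/(1600×194×10³) = 1.605×10⁻⁵ mm/N.
So P = 3.874 / 1.605×10⁻⁵ = 241.3 kN, tensile.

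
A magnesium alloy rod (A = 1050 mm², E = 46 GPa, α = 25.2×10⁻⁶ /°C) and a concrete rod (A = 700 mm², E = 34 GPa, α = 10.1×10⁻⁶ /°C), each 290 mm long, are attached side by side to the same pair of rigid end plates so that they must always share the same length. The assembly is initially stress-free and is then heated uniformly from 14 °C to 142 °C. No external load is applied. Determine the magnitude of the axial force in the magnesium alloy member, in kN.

P ≈ 30.8 kN (compressive in the magnesium alloy)

Both members must finish at the same length. With the larger α, the magnesium alloy tends to over-expand; the plates restrain it, putting the magnesium alloy in compression and the concrete in tension. With no external load the two internal forces are equal and opposite, magnitude P.
Setting the final lengths equal and cancelling L: (α₁ − α₂)ΔT = P/(A₁E₁) + P/(A₂E₂).
|α₁ − α₂|·ΔT = 15.1×10⁻⁶ × 128 = 0.001933.
1/(A₁E₁) + 1/(A₂E₂) = 1/(1050×46×10³) + 1/(700×34×10³) = 6.272×10⁻⁸ N⁻¹.
P = 0.001933 / 6.272×10⁻⁸ = 30820 N = 30.82 kN.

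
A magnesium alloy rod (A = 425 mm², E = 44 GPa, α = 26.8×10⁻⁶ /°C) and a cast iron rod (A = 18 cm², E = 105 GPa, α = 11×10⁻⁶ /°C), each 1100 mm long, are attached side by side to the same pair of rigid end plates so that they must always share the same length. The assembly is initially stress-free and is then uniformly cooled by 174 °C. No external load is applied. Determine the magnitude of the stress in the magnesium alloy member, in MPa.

Both members must finish at the same length. With the larger α, the magnesium alloy tends to over-contract; the plates restrain it, putting the magnesium alloy in tension and the cast iron in compression. With no external load the two internal forces are equal and opposite, magnitude P.
Compatibility of the two members (thermal + elastic change equal): (α₁ − α₂)ΔT = P·[1/(A₁E₁) + 1/(A₂E₂)].
|α₁ − α₂|·ΔT = 15.8×10⁻⁶ × 174 = 0.002749.
1/(A₁E₁) + 1/(A₂E₂) = 1/(425×44×10³) + 1/(1800×105×10³) = 5.877×10⁻⁸ N⁻¹.
P = 0.002749 / 5.877×10⁻⁸ = 46780 N = 46.78 kN.
σ_{magnesium alloy} = P/A₁ = 46780/425 = 110.1 MPa, tensile.

σ ≈ 110 MPa (tensile)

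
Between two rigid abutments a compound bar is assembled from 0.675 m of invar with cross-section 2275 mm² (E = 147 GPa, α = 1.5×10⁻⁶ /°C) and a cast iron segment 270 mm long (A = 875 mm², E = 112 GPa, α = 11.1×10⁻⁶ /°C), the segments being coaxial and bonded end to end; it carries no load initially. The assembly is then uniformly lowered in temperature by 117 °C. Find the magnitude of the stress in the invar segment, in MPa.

Free thermal contraction of the whole bar: Σ αᵢΔT Lᵢ = 1.5×10⁻⁶×117×675 + 11.1×10⁻⁶×117×270 = 0.4691 mm.
The walls prevent any net length change, so an axial force P (same in every segment) develops. Compatibility: P · Σ Lᵢ/(AᵢEᵢ) = δ_free.
Σ Lᵢ/(AᵢEᵢ) = 675/(2275×147×10³) + 270/(875×112×10³) = 4.773×10⁻⁶ mm/N.
P = 0.4691 / 4.773×10⁻⁶ = 98270 N = 98.27 kN, tensile.
σ_{invar} = P / A = 98270 / 2275 = 43.2 MPa.

σ ≈ 43.2 MPa (tensile)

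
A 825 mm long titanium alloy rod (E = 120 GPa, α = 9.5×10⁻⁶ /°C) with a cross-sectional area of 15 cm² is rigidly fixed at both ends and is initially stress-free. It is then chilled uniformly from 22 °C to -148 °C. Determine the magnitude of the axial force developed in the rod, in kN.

The ends cannot move, so σ = EαΔT = 120×10³ × 9.5×10⁻⁶ × 170 = 193.8 MPa.
Axial force P = σA = 193.8 × 1500 = 290700 N = 290.7 kN, tensile.

P ≈ 291 kN (tensile)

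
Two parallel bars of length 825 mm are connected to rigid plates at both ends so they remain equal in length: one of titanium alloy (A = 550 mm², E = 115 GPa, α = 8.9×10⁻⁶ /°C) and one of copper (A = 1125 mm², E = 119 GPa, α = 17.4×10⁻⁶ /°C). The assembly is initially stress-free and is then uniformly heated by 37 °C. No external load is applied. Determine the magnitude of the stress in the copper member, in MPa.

σ ≈ 12 MPa (compressive)

Equilibrium of a rigid end plate with no external load gives equal and opposite internal forces ±P in the two members. Since α_{copper} > α_{titanium alloy}, heating drives the copper into compression and the titanium alloy into tension.
Compatibility of the two members (thermal + elastic change equal): (α₁ − α₂)ΔT = P·[1/(A₁E₁) + 1/(A₂E₂)].
|α₁ − α₂|·ΔT = 8.5×10⁻⁶ × 37 = 0.0003145.
1/(A₁E₁) + 1/(A₂E₂) = 1/(550×115×10³) + 1/(1125×119×10³) = 2.328×10⁻⁸ N⁻¹.
P = 0.0003145 / 2.328×10⁻⁸ = 13510 N = 13.51 kN.
σ_{copper} = P/A₂ = 13510/1125 = 12.01 MPa, compressive.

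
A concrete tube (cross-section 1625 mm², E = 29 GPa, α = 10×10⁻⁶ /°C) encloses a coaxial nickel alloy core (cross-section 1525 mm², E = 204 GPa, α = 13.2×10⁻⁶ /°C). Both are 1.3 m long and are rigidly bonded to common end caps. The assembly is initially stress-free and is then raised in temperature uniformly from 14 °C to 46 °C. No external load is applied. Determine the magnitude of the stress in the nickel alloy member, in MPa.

σ ≈ 2.75 MPa (compressive)

Both members must finish at the same length. With the larger α, the nickel alloy tends to over-expand; the plates restrain it, putting the nickel alloy in compression and the concrete in tension. With no external load the two internal forces are equal and opposite, magnitude P.
Compatibility of the two members (thermal + elastic change equal): (α₁ − α₂)ΔT = P·[1/(A₁E₁) + 1/(A₂E₂)].
|α₁ − α₂|·ΔT = 3.2×10⁻⁶ × 32 = 0.0001024.
1/(A₁E₁) + 1/(A₂E₂) = 1/(1625×29×10³) + 1/(1525×204×10³) = 2.443×10⁻⁸ N⁻¹.
So P = 0.0001024 / 2.443×10⁻⁸ = 4.191 kN.
σ_{nickel alloy} = P/A₂ = 4191/1525 = 2.748 MPa, compressive.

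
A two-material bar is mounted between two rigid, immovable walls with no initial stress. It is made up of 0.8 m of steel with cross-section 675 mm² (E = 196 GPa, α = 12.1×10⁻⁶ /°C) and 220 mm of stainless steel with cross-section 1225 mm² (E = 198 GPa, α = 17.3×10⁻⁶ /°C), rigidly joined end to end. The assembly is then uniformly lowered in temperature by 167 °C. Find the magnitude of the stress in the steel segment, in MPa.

σ ≈ 480 MPa (tensile)

If the supports were absent, the total length change would be Σ αᵢΔT Lᵢ = 12.1×10⁻⁶×167×800 + 17.3×10⁻⁶×167×220 = 2.252 mm.
The rigid supports impose zero overall length change; the single axial force P common to all segments must satisfy P Σ Lᵢ/(AᵢEᵢ) = δ_free.
Σ Lᵢ/(AᵢEᵢ) = 800/(675×196×10³) + 220/(1225×198×10³) = 6.954×10⁻⁶ mm/N.
Hence P = δ_free / Σ(L/AE) = 2.252/6.954×10⁻⁶ = 323.9 kN (tensile).
σ_{steel} = P / A = 323900 / 675 = 479.8 MPa.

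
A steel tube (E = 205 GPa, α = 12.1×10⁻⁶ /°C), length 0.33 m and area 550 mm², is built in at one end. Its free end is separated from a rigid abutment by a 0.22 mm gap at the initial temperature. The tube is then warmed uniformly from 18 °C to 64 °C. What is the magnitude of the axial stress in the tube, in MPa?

If the wall were absent the tube would grow by αΔT L = 12.1×10⁻⁶ × 46 × 330 = 0.1837 mm.
This is smaller than the 0.22 mm clearance, so the tube expands freely without reaching the stop — the stress is zero.

σ ≈ 0 MPa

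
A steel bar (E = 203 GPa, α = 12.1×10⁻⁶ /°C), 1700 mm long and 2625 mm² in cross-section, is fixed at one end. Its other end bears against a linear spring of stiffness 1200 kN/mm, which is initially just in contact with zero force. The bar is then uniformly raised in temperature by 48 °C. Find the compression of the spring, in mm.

δ ≈ 0.204 mm

If the spring were absent the bar would lengthen by αΔT L = 12.1×10⁻⁶ × 48 × 1700 = 0.9874 mm.
Let P be the compressive force at the spring. The bar shortens elastically by PL/(AE) and the spring compresses by P/k; together these equal δ_free.
So P = δ_free / [L/(AE) + 1/k] = 0.9874 / [ 1700/(2625×203×10³) + 1/(1200×10³) ].
P = 0.9874 / 4.024×10⁻⁶ = 245400 N.
Spring compression = P/k = 245400/(1200×10³) = 0.2045 mm.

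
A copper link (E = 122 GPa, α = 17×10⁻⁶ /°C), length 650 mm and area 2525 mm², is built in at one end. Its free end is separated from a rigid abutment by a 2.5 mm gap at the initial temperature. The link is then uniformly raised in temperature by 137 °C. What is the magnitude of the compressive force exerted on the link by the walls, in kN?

P ≈ 0 kN

Free thermal elongation = αΔT L = 17×10⁻⁶ × 137 × 650 = 1.514 mm.
This is smaller than the 2.5 mm clearance, so the link expands freely without reaching the stop — the stress is zero.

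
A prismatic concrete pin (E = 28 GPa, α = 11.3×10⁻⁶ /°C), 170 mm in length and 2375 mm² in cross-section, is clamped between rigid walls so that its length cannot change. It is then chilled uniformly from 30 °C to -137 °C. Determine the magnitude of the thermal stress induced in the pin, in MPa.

σ ≈ 52.8 MPa (tensile)

The supports are rigid, so the total axial strain is zero. The restrained thermal strain is ε = αΔT = 11.3×10⁻⁶ × 167 = 1887.1×10⁻⁶.
The stress required to suppress this strain is σ = Eε = 28×10³ × 1887.1×10⁻⁶ = 52.84 MPa, tensile since the pin is trying to contract.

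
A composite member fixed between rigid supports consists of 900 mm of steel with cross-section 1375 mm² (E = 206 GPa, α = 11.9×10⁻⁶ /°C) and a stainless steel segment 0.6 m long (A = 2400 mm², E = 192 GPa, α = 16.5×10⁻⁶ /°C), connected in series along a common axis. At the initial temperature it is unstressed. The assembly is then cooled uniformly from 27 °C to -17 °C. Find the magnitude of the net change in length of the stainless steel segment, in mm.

If the supports were absent, the total length change would be Σ αᵢΔT Lᵢ = 11.9×10⁻⁶×44×900 + 16.5×10⁻⁶×44×600 = 0.9068 mm.
The rigid supports impose zero overall length change; the single axial force P common to all segments must satisfy P Σ Lᵢ/(AᵢEᵢ) = δ_free.
The series flexibility is Σ Lᵢ/(AᵢEᵢ) = 900/(1375×206×10³) + 600/(2400×192×10³) = 4.479×10⁻⁶ mm/N.
Hence P = δ_free / Σ(L/AE) = 0.9068/4.479×10⁻⁶ = 202.4 kN (tensile).
For the stainless steel segment, free thermal change = 16.5×10⁻⁶×44×600 = 0.4356 mm and elastic change from P = 202400×600/(2400×192×10³) = 0.2636 mm; these oppose, so the net change is 0.172 mm (segment shortens).

|ΔL| ≈ 0.172 mm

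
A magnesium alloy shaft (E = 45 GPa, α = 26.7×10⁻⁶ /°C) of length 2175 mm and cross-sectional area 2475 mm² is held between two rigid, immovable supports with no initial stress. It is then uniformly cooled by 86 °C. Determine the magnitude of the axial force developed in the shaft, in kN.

With zero net strain, σ = E·αΔT = 45 GPa × 26.7×10⁻⁶ × 86 = 103.3 MPa.
Axial force P = σA = 103.3 × 2475 = 255700 N = 255.7 kN, tensile.

P ≈ 256 kN (tensile)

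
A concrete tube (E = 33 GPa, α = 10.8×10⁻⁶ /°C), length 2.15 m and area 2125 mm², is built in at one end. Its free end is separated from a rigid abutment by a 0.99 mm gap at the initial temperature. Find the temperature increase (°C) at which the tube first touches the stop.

The gap closes when αΔT L = 0.99 mm, since the tube is still unstressed at that instant.
So ΔT = g/(αL) = 0.99/(10.8×10⁻⁶ × 2150) = 42.64 °C.

ΔT ≈ 42.6 °C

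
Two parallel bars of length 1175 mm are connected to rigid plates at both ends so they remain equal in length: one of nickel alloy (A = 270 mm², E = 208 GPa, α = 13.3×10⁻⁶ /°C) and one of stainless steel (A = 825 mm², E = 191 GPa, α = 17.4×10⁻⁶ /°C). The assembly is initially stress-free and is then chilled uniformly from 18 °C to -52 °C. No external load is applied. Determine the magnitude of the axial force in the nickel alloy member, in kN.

P ≈ 11.9 kN (compressive in the nickel alloy)

Equilibrium of a rigid end plate with no external load gives equal and opposite internal forces ±P in the two members. Since α_{stainless steel} > α_{nickel alloy}, cooling drives the stainless steel into tension and the nickel alloy into compression.
Compatibility of the two members (thermal + elastic change equal): (α₁ − α₂)ΔT = P·[1/(A₁E₁) + 1/(A₂E₂)].
|α₁ − α₂|·ΔT = 4.1×10⁻⁶ × 70 = 0.000287.
1/(A₁E₁) + 1/(A₂E₂) = 1/(270×208×10³) + 1/(825×191×10³) = 2.415×10⁻⁸ N⁻¹.
P = 0.000287 / 2.415×10⁻⁸ = 11880 N = 11.88 kN.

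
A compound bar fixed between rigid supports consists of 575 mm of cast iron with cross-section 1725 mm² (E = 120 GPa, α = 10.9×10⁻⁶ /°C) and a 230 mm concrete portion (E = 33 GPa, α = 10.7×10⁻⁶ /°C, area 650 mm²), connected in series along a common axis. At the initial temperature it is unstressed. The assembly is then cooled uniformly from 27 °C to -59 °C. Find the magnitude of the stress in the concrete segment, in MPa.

With the walls removed the bar would change length by δ_free = Σ αᵢΔT Lᵢ = 10.9×10⁻⁶×86×575 + 10.7×10⁻⁶×86×230 = 0.7507 mm.
The walls prevent any net length change, so an axial force P (same in every segment) develops. Compatibility: P · Σ Lᵢ/(AᵢEᵢ) = δ_free.
Σ Lᵢ/(AᵢEᵢ) = 575/(1725×120×10³) + 230/(650×33×10³) = 1.35×10⁻⁵ mm/N.
Hence P = δ_free / Σ(L/AE) = 0.7507/1.35×10⁻⁵ = 55.6 kN (tensile).
σ_{concrete} = P / A = 55600 / 650 = 85.54 MPa.

σ ≈ 85.5 MPa (tensile)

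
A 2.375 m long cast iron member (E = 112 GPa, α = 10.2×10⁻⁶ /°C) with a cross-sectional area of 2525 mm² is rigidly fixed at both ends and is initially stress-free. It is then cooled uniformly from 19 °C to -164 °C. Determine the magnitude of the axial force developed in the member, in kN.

The ends cannot move, so σ = EαΔT = 112×10³ × 10.2×10⁻⁶ × 183 = 209.1 MPa.
Then P = σA = 209.1 × 2525 mm² = 527.9 kN, tensile.

P ≈ 528 kN (tensile)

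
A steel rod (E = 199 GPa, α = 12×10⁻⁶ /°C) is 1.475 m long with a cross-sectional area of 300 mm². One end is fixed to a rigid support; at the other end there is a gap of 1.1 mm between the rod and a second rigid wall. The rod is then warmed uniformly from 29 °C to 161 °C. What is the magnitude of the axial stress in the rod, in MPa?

σ ≈ 167 MPa (compressive)

If the wall were absent the rod would grow by αΔT L = 12×10⁻⁶ × 132 × 1475 = 2.336 mm.
This exceeds the 1.1 mm gap, so the wall pushes back. The portion of expansion that must be recovered elastically is δ_free − gap = 2.336 − 1.1 = 1.236 mm.
So σ = E(δ_free − g)/L = 199×10³ × 1.236/1475 = 166.8 MPa.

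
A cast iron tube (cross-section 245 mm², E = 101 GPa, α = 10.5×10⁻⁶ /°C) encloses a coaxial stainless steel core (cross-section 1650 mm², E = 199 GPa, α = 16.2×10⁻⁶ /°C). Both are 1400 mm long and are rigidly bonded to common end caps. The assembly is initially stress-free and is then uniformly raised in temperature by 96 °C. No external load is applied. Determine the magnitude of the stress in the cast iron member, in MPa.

Both members must finish at the same length. With the larger α, the stainless steel tends to over-expand; the plates restrain it, putting the stainless steel in compression and the cast iron in tension. With no external load the two internal forces are equal and opposite, magnitude P.
Equating the net (thermal + elastic) strains gives |α₁ − α₂|·ΔT = P·[1/(A₁E₁) + 1/(A₂E₂)].
|α₁ − α₂|·ΔT = 5.7×10⁻⁶ × 96 = 0.0005472.
1/(A₁E₁) + 1/(A₂E₂) = 1/(245×101×10³) + 1/(1650×199×10³) = 4.346×10⁻⁸ N⁻¹.
So P = 0.0005472 / 4.346×10⁻⁸ = 12.59 kN.
σ_{cast iron} = P/A₁ = 12590/245 = 51.39 MPa, tensile.

σ ≈ 51.4 MPa (tensile)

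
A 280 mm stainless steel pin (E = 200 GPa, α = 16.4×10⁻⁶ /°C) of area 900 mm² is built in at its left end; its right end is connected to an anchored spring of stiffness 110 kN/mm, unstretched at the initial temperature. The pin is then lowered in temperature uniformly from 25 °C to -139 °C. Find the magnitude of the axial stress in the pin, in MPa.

σ ≈ 78.6 MPa (tensile)

Free thermal contraction: δ_free = αΔT L = 16.4×10⁻⁶ × 164 × 280 = 0.7531 mm.
Let P be the tensile force in the spring. The pin extends elastically by PL/(AE) and the spring stretches by P/k; together these equal δ_free.
P [ L/(AE) + 1/k ] = δ_free → P [ 280/(900×200×10³) + 1/(110×10³) ] = 0.7531.
P = 0.7531 / 1.065×10⁻⁵ = 70740 N.
σ = P/A = 70740/900 = 78.6 MPa.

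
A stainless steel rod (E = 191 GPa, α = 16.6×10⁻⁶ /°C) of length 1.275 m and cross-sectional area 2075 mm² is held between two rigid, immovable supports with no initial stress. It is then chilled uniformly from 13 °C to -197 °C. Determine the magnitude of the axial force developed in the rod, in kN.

P ≈ 1380 kN (tensile)

With zero net strain, σ = E·αΔT = 191 GPa × 16.6×10⁻⁶ × 210 = 665.8 MPa.
P = AEαΔT = 2075 × 191×10³ × 16.6×10⁻⁶ × 210 = 1382 kN (tensile).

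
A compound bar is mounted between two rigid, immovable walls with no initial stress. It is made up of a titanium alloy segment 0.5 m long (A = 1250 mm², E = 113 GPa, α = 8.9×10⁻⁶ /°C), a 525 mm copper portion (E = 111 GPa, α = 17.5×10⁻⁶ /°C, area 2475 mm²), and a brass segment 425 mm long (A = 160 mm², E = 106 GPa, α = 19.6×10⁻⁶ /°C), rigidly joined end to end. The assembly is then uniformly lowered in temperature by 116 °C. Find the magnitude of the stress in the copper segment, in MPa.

σ ≈ 33.7 MPa (tensile)

Free thermal contraction of the whole bar: Σ αᵢΔT Lᵢ = 8.9×10⁻⁶×116×500 + 17.5×10⁻⁶×116×525 + 19.6×10⁻⁶×116×425 = 2.548 mm.
The rigid supports impose zero overall length change; the single axial force P common to all segments must satisfy P Σ Lᵢ/(AᵢEᵢ) = δ_free.
Σ Lᵢ/(AᵢEᵢ) = 500/(1250×113×10³) + 525/(2475×111×10³) + 425/(160×106×10³) = 3.051×10⁻⁵ mm/N.
So P = 2.548 / 3.051×10⁻⁵ = 83.52 kN, tensile.
σ_{copper} = P / A = 83520 / 2475 = 33.75 MPa.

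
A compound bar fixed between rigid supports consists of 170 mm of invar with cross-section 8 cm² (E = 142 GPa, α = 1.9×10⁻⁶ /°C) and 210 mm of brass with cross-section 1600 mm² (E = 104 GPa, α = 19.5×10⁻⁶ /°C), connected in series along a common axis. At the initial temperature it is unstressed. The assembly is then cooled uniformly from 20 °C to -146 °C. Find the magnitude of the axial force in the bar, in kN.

With the walls removed the bar would change length by δ_free = Σ αᵢΔT Lᵢ = 1.9×10⁻⁶×166×170 + 19.5×10⁻⁶×166×210 = 0.7334 mm.
The rigid supports impose zero overall length change; the single axial force P common to all segments must satisfy P Σ Lᵢ/(AᵢEᵢ) = δ_free.
The series flexibility is Σ Lᵢ/(AᵢEᵢ) = 170/(800×142×10³) + 210/(1600×104×10³) = 2.758×10⁻⁶ mm/N.
Hence P = δ_free / Σ(L/AE) = 0.7334/2.758×10⁻⁶ = 265.9 kN (tensile).

P ≈ 266 kN (tensile)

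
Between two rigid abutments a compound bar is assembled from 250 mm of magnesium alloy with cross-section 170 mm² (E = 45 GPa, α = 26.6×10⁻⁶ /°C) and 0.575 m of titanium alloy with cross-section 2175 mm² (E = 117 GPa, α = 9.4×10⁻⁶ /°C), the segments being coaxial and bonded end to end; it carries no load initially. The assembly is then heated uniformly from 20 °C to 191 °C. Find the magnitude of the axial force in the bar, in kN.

P ≈ 59 kN (compressive)

Free thermal expansion of the whole bar: Σ αᵢΔT Lᵢ = 26.6×10⁻⁶×171×250 + 9.4×10⁻⁶×171×575 = 2.061 mm.
The walls prevent any net length change, so an axial force P (same in every segment) develops. Compatibility: P · Σ Lᵢ/(AᵢEᵢ) = δ_free.
The series flexibility is Σ Lᵢ/(AᵢEᵢ) = 250/(170×45×10³) + 575/(2175×117×10³) = 3.494×10⁻⁵ mm/N.
P = 2.061 / 3.494×10⁻⁵ = 59000 N = 59 kN, compressive.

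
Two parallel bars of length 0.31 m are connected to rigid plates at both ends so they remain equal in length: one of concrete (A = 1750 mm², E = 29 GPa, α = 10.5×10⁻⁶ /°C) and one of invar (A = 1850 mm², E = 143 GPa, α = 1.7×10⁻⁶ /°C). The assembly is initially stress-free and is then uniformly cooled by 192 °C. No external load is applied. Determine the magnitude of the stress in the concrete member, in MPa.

Equilibrium of a rigid end plate with no external load gives equal and opposite internal forces ±P in the two members. Since α_{concrete} > α_{invar}, cooling drives the concrete into tension and the invar into compression.
Setting the final lengths equal and cancelling L: (α₁ − α₂)ΔT = P/(A₁E₁) + P/(A₂E₂).
|α₁ − α₂|·ΔT = 8.8×10⁻⁶ × 192 = 0.00169.
1/(A₁E₁) + 1/(A₂E₂) = 1/(1750×29×10³) + 1/(1850×143×10³) = 2.348×10⁻⁸ N⁻¹.
P = 0.00169 / 2.348×10⁻⁸ = 71950 N = 71.95 kN.
σ_{concrete} = P/A₁ = 71950/1750 = 41.11 MPa, tensile.

σ ≈ 41.1 MPa (tensile)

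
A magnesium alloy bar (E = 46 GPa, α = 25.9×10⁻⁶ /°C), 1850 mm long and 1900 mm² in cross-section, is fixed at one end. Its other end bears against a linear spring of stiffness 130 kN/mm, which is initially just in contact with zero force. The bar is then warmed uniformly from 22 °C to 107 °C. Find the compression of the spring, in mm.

The unrestrained thermal change is αΔT L = 25.9×10⁻⁶ × 85 × 1850 = 4.073 mm.
With a force P in the spring, the elastic change of the bar is PL/(AE) and that of the spring is P/k; compatibility requires their sum to equal δ_free.
So P = δ_free / [L/(AE) + 1/k] = 4.073 / [ 1850/(1900×46×10³) + 1/(130×10³) ].
P = 4.073 / 2.886×10⁻⁵ = 141100 N.
Spring compression = P/k = 141100/(130×10³) = 1.086 mm.

δ ≈ 1.09 mm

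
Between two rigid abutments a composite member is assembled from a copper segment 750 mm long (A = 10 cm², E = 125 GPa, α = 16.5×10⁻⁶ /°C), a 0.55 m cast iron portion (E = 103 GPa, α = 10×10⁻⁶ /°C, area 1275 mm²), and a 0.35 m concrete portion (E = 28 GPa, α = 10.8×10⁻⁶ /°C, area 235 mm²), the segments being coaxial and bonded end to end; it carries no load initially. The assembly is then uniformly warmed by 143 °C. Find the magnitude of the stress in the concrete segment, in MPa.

σ ≈ 208 MPa (compressive)

With the walls removed the bar would change length by δ_free = Σ αᵢΔT Lᵢ = 16.5×10⁻⁶×143×750 + 10×10⁻⁶×143×550 + 10.8×10⁻⁶×143×350 = 3.097 mm.
The walls prevent any net length change, so an axial force P (same in every segment) develops. Compatibility: P · Σ Lᵢ/(AᵢEᵢ) = δ_free.
Σ Lᵢ/(AᵢEᵢ) = 750/(1000×125×10³) + 550/(1275×103×10³) + 350/(235×28×10³) = 6.338×10⁻⁵ mm/N.
P = 3.097 / 6.338×10⁻⁵ = 48860 N = 48.86 kN, compressive.
σ_{concrete} = P / A = 48860 / 235 = 207.9 MPa.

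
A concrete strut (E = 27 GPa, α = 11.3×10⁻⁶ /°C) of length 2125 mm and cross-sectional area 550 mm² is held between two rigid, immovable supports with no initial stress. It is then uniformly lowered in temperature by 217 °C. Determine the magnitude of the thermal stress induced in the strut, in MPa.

σ ≈ 66.2 MPa (tensile)

The supports are rigid, so the total axial strain is zero. The restrained thermal strain is ε = αΔT = 11.3×10⁻⁶ × 217 = 2452.1×10⁻⁶.
The stress required to suppress this strain is σ = Eε = 27×10³ × 2452.1×10⁻⁶ = 66.21 MPa, tensile since the strut is trying to contract.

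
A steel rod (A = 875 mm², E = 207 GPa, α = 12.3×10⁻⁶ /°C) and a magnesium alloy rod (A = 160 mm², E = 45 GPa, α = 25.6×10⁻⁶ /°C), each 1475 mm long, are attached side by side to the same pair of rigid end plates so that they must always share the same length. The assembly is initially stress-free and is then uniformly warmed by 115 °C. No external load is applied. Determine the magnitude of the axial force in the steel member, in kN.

The magnesium alloy has the larger α, so on heating it would change length more than the steel if both were free. The rigid plates force a common final length, so the magnesium alloy is put into compression and the steel into tension, with equal and opposite forces P (no external load).
Equating the net (thermal + elastic) strains gives |α₁ − α₂|·ΔT = P·[1/(A₁E₁) + 1/(A₂E₂)].
|α₁ − α₂|·ΔT = 13.3×10⁻⁶ × 115 = 0.00153.
1/(A₁E₁) + 1/(A₂E₂) = 1/(875×207×10³) + 1/(160×45×10³) = 1.444×10⁻⁷ N⁻¹.
P = 0.00153 / 1.444×10⁻⁷ = 10590 N = 10.59 kN.

P ≈ 10.6 kN (tensile in the steel)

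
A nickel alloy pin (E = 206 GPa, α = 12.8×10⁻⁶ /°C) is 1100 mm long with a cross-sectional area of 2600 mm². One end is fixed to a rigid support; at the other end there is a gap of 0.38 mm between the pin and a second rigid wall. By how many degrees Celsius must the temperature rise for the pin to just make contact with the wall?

ΔT ≈ 27 °C

Contact occurs when the free expansion equals the gap: αΔT L = 0.38 mm.
So ΔT = g/(αL) = 0.38/(12.8×10⁻⁶ × 1100) = 26.99 °C.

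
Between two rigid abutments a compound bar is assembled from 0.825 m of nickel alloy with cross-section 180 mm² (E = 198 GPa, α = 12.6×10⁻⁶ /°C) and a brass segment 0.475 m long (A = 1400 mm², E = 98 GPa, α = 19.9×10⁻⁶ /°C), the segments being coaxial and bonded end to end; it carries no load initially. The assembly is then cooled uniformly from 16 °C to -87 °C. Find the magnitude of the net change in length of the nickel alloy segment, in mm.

With the walls removed the bar would change length by δ_free = Σ αᵢΔT Lᵢ = 12.6×10⁻⁶×103×825 + 19.9×10⁻⁶×103×475 = 2.044 mm.
Since the ends are fixed, an axial force P builds up, equal in every segment, with P · Σ Lᵢ/(AᵢEᵢ) = δ_free.
The series flexibility is Σ Lᵢ/(AᵢEᵢ) = 825/(180×198×10³) + 475/(1400×98×10³) = 2.661×10⁻⁵ mm/N.
P = 2.044 / 2.661×10⁻⁵ = 76820 N = 76.82 kN, tensile.
For the nickel alloy segment, free thermal change = 12.6×10⁻⁶×103×825 = 1.071 mm and elastic change from P = 76820×825/(180×198×10³) = 1.778 mm; these oppose, so the net change is 0.708 mm (segment lengthens).

|ΔL| ≈ 0.708 mm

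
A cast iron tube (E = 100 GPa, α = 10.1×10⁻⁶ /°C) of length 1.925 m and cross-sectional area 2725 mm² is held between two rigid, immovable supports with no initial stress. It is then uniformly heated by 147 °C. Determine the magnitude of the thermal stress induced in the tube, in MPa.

The supports are rigid, so the total axial strain is zero. The restrained thermal strain is ε = αΔT = 10.1×10⁻⁶ × 147 = 1484.7×10⁻⁶.
The stress required to suppress this strain is σ = Eε = 100×10³ × 1484.7×10⁻⁶ = 148.5 MPa, compressive since the tube is trying to expand.

σ ≈ 148 MPa (compressive)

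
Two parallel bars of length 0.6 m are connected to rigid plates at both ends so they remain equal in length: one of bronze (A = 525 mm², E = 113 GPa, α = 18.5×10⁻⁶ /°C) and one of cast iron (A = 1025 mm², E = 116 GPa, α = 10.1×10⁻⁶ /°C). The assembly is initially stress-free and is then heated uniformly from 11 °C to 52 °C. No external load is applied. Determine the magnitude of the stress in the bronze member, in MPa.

σ ≈ 26 MPa (compressive)

Equilibrium of a rigid end plate with no external load gives equal and opposite internal forces ±P in the two members. Since α_{bronze} > α_{cast iron}, heating drives the bronze into compression and the cast iron into tension.
Compatibility of the two members (thermal + elastic change equal): (α₁ − α₂)ΔT = P·[1/(A₁E₁) + 1/(A₂E₂)].
|α₁ − α₂|·ΔT = 8.4×10⁻⁶ × 41 = 0.0003444.
1/(A₁E₁) + 1/(A₂E₂) = 1/(525×113×10³) + 1/(1025×116×10³) = 2.527×10⁻⁸ N⁻¹.
P = 0.0003444 / 2.527×10⁻⁸ = 13630 N = 13.63 kN.
σ_{bronze} = P/A₁ = 13630/525 = 25.96 MPa, compressive.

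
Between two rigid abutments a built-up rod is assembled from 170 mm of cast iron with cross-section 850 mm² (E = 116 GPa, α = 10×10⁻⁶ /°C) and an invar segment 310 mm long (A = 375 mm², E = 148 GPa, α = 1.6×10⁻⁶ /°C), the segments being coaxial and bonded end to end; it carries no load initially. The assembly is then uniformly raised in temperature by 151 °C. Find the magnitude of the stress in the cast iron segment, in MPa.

σ ≈ 53.4 MPa (compressive)

With the walls removed the bar would change length by δ_free = Σ αᵢΔT Lᵢ = 10×10⁻⁶×151×170 + 1.6×10⁻⁶×151×310 = 0.3316 mm.
The walls prevent any net length change, so an axial force P (same in every segment) develops. Compatibility: P · Σ Lᵢ/(AᵢEᵢ) = δ_free.
Σ Lᵢ/(AᵢEᵢ) = 170/(850×116×10³) + 310/(375×148×10³) = 7.31×10⁻⁶ mm/N.
So P = 0.3316 / 7.31×10⁻⁶ = 45.36 kN, compressive.
σ_{cast iron} = P / A = 45360 / 850 = 53.37 MPa.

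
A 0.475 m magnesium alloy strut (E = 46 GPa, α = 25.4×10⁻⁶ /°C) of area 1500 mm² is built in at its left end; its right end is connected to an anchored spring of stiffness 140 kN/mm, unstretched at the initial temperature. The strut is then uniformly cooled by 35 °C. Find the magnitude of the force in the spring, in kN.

P ≈ 30.1 kN

If the spring were absent the strut would shorten by αΔT L = 25.4×10⁻⁶ × 35 × 475 = 0.4223 mm.
With a force P in the spring, the elastic change of the strut is PL/(AE) and that of the spring is P/k; compatibility requires their sum to equal δ_free.
So P = δ_free / [L/(AE) + 1/k] = 0.4223 / [ 475/(1500×46×10³) + 1/(140×10³) ].
P = 0.4223 / 1.403×10⁻⁵ = 30100 N.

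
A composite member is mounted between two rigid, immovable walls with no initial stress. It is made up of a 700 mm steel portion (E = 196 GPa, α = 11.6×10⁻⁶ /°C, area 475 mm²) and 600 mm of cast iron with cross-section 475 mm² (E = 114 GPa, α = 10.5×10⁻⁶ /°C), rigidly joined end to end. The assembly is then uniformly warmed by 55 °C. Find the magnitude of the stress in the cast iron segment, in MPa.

σ ≈ 89.8 MPa (compressive)

Free thermal expansion of the whole bar: Σ αᵢΔT Lᵢ = 11.6×10⁻⁶×55×700 + 10.5×10⁻⁶×55×600 = 0.7931 mm.
The rigid supports impose zero overall length change; the single axial force P common to all segments must satisfy P Σ Lᵢ/(AᵢEᵢ) = δ_free.
The series flexibility is Σ Lᵢ/(AᵢEᵢ) = 700/(475×196×10³) + 600/(475×114×10³) = 1.86×10⁻⁵ mm/N.
So P = 0.7931 / 1.86×10⁻⁵ = 42.64 kN, compressive.
σ_{cast iron} = P / A = 42640 / 475 = 89.77 MPa.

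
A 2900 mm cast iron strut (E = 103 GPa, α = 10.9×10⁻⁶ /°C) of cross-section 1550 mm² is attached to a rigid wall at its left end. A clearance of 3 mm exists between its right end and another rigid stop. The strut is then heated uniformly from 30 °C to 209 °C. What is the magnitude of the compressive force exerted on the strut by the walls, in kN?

P ≈ 146 kN

Unrestrained expansion: δ_free = αΔT L = 10.9×10⁻⁶ × 179 × 2900 = 5.658 mm.
After closing the 3 mm clearance, 5.658 − 3 = 2.658 mm of expansion remains to be suppressed by the wall.
So σ = E(δ_free − g)/L = 103×10³ × 2.658/2900 = 94.41 MPa.
P = σA = 94.41 × 1550 = 146.3 kN.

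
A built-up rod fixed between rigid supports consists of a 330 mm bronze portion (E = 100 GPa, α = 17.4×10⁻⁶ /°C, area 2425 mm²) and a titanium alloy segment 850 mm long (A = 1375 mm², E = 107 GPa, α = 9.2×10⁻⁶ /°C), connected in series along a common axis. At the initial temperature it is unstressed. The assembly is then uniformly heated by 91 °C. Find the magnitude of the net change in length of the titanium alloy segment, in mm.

|ΔL| ≈ 0.287 mm

Free thermal expansion of the whole bar: Σ αᵢΔT Lᵢ = 17.4×10⁻⁶×91×330 + 9.2×10⁻⁶×91×850 = 1.234 mm.
The rigid supports impose zero overall length change; the single axial force P common to all segments must satisfy P Σ Lᵢ/(AᵢEᵢ) = δ_free.
The series flexibility is Σ Lᵢ/(AᵢEᵢ) = 330/(2425×100×10³) + 850/(1375×107×10³) = 7.138×10⁻⁶ mm/N.
So P = 1.234 / 7.138×10⁻⁶ = 172.9 kN, compressive.
For the titanium alloy segment, free thermal change = 9.2×10⁻⁶×91×850 = 0.7116 mm and elastic change from P = 172900×850/(1375×107×10³) = 0.9989 mm; these oppose, so the net change is 0.287 mm (segment shortens).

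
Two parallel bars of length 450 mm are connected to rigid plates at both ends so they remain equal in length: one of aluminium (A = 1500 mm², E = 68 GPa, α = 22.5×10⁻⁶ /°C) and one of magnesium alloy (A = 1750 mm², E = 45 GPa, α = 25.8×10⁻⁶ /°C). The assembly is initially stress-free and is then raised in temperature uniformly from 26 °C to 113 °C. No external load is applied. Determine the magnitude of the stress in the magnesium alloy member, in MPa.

Equilibrium of a rigid end plate with no external load gives equal and opposite internal forces ±P in the two members. Since α_{magnesium alloy} > α_{aluminium}, heating drives the magnesium alloy into compression and the aluminium into tension.
Compatibility of the two members (thermal + elastic change equal): (α₁ − α₂)ΔT = P·[1/(A₁E₁) + 1/(A₂E₂)].
|α₁ − α₂|·ΔT = 3.3×10⁻⁶ × 87 = 0.0002871.
1/(A₁E₁) + 1/(A₂E₂) = 1/(1500×68×10³) + 1/(1750×45×10³) = 2.25×10⁻⁸ N⁻¹.
P = 0.0002871 / 2.25×10⁻⁸ = 12760 N = 12.76 kN.
σ_{magnesium alloy} = P/A₂ = 12760/1750 = 7.291 MPa, compressive.

σ ≈ 7.29 MPa (compressive)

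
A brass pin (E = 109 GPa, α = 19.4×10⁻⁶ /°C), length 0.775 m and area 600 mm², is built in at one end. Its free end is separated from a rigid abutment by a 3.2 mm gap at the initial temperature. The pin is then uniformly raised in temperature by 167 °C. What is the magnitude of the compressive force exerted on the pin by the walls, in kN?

P ≈ 0 kN

Unrestrained expansion: δ_free = αΔT L = 19.4×10⁻⁶ × 167 × 775 = 2.511 mm.
Since δ_free = 2.51 mm is less than the 3.2 mm gap, the pin never touches the wall. No axial force develops.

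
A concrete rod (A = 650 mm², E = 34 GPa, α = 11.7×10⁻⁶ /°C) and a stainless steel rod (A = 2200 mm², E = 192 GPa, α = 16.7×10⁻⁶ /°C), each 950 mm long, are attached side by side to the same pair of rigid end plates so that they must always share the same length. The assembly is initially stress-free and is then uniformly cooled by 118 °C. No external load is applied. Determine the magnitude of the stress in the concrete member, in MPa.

σ ≈ 19.1 MPa (compressive)

Both members must finish at the same length. With the larger α, the stainless steel tends to over-contract; the plates restrain it, putting the stainless steel in tension and the concrete in compression. With no external load the two internal forces are equal and opposite, magnitude P.
Compatibility of the two members (thermal + elastic change equal): (α₁ − α₂)ΔT = P·[1/(A₁E₁) + 1/(A₂E₂)].
|α₁ − α₂|·ΔT = 5×10⁻⁶ × 118 = 0.00059.
1/(A₁E₁) + 1/(A₂E₂) = 1/(650×34×10³) + 1/(2200×192×10³) = 4.762×10⁻⁸ N⁻¹.
So P = 0.00059 / 4.762×10⁻⁸ = 12.39 kN.
σ_{concrete} = P/A₁ = 12390/650 = 19.06 MPa, compressive.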